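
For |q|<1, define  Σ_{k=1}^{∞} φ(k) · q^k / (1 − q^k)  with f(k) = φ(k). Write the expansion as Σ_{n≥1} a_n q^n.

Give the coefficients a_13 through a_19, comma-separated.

n=13: 1·13 13·1  φ→[1+12]=13
n=14: 1·14 2·7 7·2 14·1  φ→[1+1+6+6]=14
n=15: 1·15 3·5 5·3 15·1  φ→[1+2+4+8]=15
[q^16] φ(1)=1,φ(2)=1,φ(4)=2,φ(8)=4,φ(16)=8 ⇒ 16
d|17:{1,17}  Σφ=1+16=17
d|18:{1,2,3,6,9,18}  Σφ=1+1+2+2+6+6=18
n=19: 19·1 1·19  φ→[18+1]=19

13, 14, 15, 16, 17, 18, 19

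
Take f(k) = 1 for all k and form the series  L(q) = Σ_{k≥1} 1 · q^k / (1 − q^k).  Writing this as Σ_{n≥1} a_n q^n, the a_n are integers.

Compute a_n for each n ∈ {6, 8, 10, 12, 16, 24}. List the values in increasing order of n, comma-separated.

4, 4, 4, 6, 5, 8

n=6: 6·1 3·2 2·3 1·6  f→[1+1+1+1]=4
d|8:{8,4,2,1}  Σf=1+1+1+1=4
[q^10] f(1)=1,f(2)=1,f(5)=1,f(10)=1 ⇒ 4
[q^12] f(12)=1,f(6)=1,f(4)=1,f(3)=1,f(2)=1,f(1)=1 ⇒ 6
d|16:{1,2,4,8,16}  Σf=1+1+1+1+1=5
n=24: 1·24 2·12 3·8 4·6 6·4 8·3 12·2 24·1  f→[1+1+1+1+1+1+1+1]=8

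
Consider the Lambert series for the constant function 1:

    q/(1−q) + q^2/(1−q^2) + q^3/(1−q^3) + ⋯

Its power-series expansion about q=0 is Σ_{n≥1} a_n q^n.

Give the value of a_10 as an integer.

a_10 = 4

n=10: 1·10 2·5 5·2 10·1  f→[1+1+1+1]=4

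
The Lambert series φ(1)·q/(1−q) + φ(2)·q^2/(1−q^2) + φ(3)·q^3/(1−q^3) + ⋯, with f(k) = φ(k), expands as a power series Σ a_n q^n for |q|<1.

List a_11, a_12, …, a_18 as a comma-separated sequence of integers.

[q^11] φ(11)=10,φ(1)=1 ⇒ 11
[q^12] φ(12)=4,φ(6)=2,φ(4)=2,φ(3)=2,φ(2)=1,φ(1)=1 ⇒ 12
d|13:{1,13}  Σφ=1+12=13
q^14  k|14↦φ(k): 1:1 2:1 7:6 14:6  a_14=14
q^15  k|15↦φ(k): 15:8 5:4 3:2 1:1  a_15=15
d|16:{16,8,4,2,1}  Σφ=8+4+2+1+1=16
d|17:{1,17}  Σφ=1+16=17
q^18  k|18↦φ(k): 1:1 2:1 3:2 6:2 9:6 18:6  a_18=18

11, 12, 13, 14, 15, 16, 17, 18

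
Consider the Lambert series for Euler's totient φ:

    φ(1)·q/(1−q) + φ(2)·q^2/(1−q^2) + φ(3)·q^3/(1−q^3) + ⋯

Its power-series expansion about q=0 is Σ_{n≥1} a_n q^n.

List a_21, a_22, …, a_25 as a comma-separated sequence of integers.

d|21:{21,7,3,1}  Σφ=12+6+2+1=21
q^22  k|22↦φ(k): 22:10 11:10 2:1 1:1  a_22=22
q^23  k|23↦φ(k): 23:22 1:1  a_23=23
[q^24] φ(24)=8,φ(12)=4,φ(8)=4,φ(6)=2,φ(4)=2,φ(3)=2,φ(2)=1,φ(1)=1 ⇒ 24
d|25:{25,5,1}  Σφ=20+4+1=25

21, 22, 23, 24, 25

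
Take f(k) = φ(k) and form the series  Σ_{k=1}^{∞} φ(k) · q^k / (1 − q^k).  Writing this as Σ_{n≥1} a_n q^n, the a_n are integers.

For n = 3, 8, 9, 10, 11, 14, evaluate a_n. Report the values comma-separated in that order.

q^3  k|3↦φ(k): 1:1 3:2  a_3=3
[q^8] φ(8)=4,φ(4)=2,φ(2)=1,φ(1)=1 ⇒ 8
[q^9] φ(1)=1,φ(3)=2,φ(9)=6 ⇒ 9
n=10: 10·1 5·2 2·5 1·10  φ→[4+4+1+1]=10
n=11: 11·1 1·11  φ→[10+1]=11
[q^14] φ(1)=1,φ(2)=1,φ(7)=6,φ(14)=6 ⇒ 14

3, 8, 9, 10, 11, 14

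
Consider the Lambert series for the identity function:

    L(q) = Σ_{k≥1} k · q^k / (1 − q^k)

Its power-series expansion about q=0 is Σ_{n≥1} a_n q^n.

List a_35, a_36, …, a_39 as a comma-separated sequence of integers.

[q^35] f(35)=35,f(7)=7,f(5)=5,f(1)=1 ⇒ 48
q^36  k|36↦f(k): 36:36 18:18 12:12 9:9 6:6 4:4 3:3 2:2 1:1  a_36=91
n=37: 1·37 37·1  f→[1+37]=38
n=38: 38·1 19·2 2·19 1·38  f→[38+19+2+1]=60
q^39  k|39↦f(k): 1:1 3:3 13:13 39:39  a_39=56

48, 91, 38, 60, 56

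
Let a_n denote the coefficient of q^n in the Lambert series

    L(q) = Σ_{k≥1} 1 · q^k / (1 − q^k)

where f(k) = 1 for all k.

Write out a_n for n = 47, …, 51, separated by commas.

2, 10, 3, 6, 4

d|47:{1,47}  Σf=1+1=2
q^48  k|48↦f(k): 48:1 24:1 16:1 12:1 8:1 6:1 4:1 3:1 2:1 1:1  a_48=10
n=49: 49·1 7·7 1·49  f→[1+1+1]=3
q^50  k|50↦f(k): 1:1 2:1 5:1 10:1 25:1 50:1  a_50=6
[q^51] f(51)=1,f(17)=1,f(3)=1,f(1)=1 ⇒ 4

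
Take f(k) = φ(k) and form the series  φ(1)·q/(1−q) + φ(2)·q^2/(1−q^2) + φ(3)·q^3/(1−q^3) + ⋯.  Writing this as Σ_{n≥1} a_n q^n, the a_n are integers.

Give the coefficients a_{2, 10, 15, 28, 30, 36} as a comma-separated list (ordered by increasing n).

[q^2] φ(2)=1,φ(1)=1 ⇒ 2
q^10  k|10↦φ(k): 1:1 2:1 5:4 10:4  a_10=10
[q^15] φ(1)=1,φ(3)=2,φ(5)=4,φ(15)=8 ⇒ 15
n=28: 1·28 2·14 4·7 7·4 14·2 28·1  φ→[1+1+2+6+6+12]=28
q^30  k|30↦φ(k): 1:1 2:1 3:2 5:4 6:2 10:4 15:8 30:8  a_30=30
n=36: 1·36 2·18 3·12 4·9 6·6 9·4 12·3 18·2 36·1  φ→[1+1+2+2+2+6+4+6+12]=36

2, 10, 15, 28, 30, 36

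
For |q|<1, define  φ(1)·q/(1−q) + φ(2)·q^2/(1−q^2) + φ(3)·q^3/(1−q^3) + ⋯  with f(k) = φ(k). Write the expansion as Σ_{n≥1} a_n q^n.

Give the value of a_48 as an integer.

[q^48] φ(1)=1,φ(2)=1,φ(3)=2,φ(4)=2,φ(6)=2,φ(8)=4,φ(12)=4,φ(16)=8,φ(24)=8,φ(48)=16 ⇒ 48

a_48 = 48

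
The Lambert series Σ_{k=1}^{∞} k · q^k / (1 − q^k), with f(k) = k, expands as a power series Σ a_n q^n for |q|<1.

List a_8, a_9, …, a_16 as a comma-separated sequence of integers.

15, 13, 18, 12, 28, 14, 24, 24, 31

q^8  k|8↦f(k): 8:8 4:4 2:2 1:1  a_8=15
d|9:{1,3,9}  Σf=1+3+9=13
[q^10] f(1)=1,f(2)=2,f(5)=5,f(10)=10 ⇒ 18
q^11  k|11↦f(k): 11:11 1:1  a_11=12
q^12  k|12↦f(k): 12:12 6:6 4:4 3:3 2:2 1:1  a_12=28
n=13: 13·1 1·13  f→[13+1]=14
d|14:{14,7,2,1}  Σf=14+7+2+1=24
[q^15] f(15)=15,f(5)=5,f(3)=3,f(1)=1 ⇒ 24
[q^16] f(16)=16,f(8)=8,f(4)=4,f(2)=2,f(1)=1 ⇒ 31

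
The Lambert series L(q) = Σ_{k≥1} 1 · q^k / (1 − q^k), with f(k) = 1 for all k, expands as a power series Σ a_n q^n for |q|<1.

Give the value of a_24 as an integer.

q^24  k|24↦f(k): 1:1 2:1 3:1 4:1 6:1 8:1 12:1 24:1  a_24=8

a_24 = 8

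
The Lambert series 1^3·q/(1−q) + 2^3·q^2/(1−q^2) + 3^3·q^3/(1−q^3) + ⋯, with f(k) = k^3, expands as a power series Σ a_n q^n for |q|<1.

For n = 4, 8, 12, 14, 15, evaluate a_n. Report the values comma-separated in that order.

73, 585, 2044, 3096, 3528

q^4  k|4↦f(k): 1:1 2:8 4:64  a_4=73
n=8: 1·8 2·4 4·2 8·1  f→[1+8+64+512]=585
q^12  k|12↦f(k): 12:1728 6:216 4:64 3:27 2:8 1:1  a_12=2044
q^14  k|14↦f(k): 14:2744 7:343 2:8 1:1  a_14=3096
[q^15] f(15)=3375,f(5)=125,f(3)=27,f(1)=1 ⇒ 3528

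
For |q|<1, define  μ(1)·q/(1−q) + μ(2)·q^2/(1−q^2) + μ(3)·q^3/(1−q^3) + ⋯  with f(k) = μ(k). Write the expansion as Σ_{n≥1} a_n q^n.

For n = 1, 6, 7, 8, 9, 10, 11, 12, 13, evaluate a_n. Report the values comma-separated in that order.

q^1  k|1↦μ(k): 1:1  a_1=1
d|6:{1,2,3,6}  Σμ=1+(-1)+(-1)+1=0
[q^7] μ(1)=1,μ(7)=-1 ⇒ 0
d|8:{1,2,4,8}  Σμ=1+(-1)+0+0=0
d|9:{1,3,9}  Σμ=1+(-1)+0=0
q^10  k|10↦μ(k): 10:1 5:-1 2:-1 1:1  a_10=0
q^11  k|11↦μ(k): 1:1 11:-1  a_11=0
q^12  k|12↦μ(k): 1:1 2:-1 3:-1 4:0 6:1 12:0  a_12=0
d|13:{1,13}  Σμ=1+(-1)=0

1, 0, 0, 0, 0, 0, 0, 0, 0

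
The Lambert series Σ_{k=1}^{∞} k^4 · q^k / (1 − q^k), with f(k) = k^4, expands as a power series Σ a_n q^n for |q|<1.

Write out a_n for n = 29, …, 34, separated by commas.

[q^29] f(1)=1,f(29)=707281 ⇒ 707282
d|30:{1,2,3,5,6,10,15,30}  Σf=1+16+81+625+1296+10000+50625+810000=872644
d|31:{31,1}  Σf=923521+1=923522
n=32: 1·32 2·16 4·8 8·4 16·2 32·1  f→[1+16+256+4096+65536+1048576]=1118481
q^33  k|33↦f(k): 33:1185921 11:14641 3:81 1:1  a_33=1200644
d|34:{34,17,2,1}  Σf=1336336+83521+16+1=1419874

707282, 872644, 923522, 1118481, 1200644, 1419874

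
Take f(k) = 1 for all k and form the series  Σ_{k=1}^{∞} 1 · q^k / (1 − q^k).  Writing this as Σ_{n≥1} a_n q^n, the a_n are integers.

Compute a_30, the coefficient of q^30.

[q^30] f(1)=1,f(2)=1,f(3)=1,f(5)=1,f(6)=1,f(10)=1,f(15)=1,f(30)=1 ⇒ 8

a_30 = 8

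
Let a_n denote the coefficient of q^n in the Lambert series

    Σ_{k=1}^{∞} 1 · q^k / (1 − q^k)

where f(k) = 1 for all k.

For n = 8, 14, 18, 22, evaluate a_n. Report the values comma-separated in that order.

4, 4, 6, 4

d|8:{1,2,4,8}  Σf=1+1+1+1=4
n=14: 14·1 7·2 2·7 1·14  f→[1+1+1+1]=4
d|18:{1,2,3,6,9,18}  Σf=1+1+1+1+1+1=6
q^22  k|22↦f(k): 1:1 2:1 11:1 22:1  a_22=4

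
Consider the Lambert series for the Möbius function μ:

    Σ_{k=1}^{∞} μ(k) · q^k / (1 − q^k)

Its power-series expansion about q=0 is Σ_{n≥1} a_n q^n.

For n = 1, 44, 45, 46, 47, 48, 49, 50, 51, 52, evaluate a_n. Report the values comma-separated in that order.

[q^1] μ(1)=1 ⇒ 1
[q^44] μ(44)=0,μ(22)=1,μ(11)=-1,μ(4)=0,μ(2)=-1,μ(1)=1 ⇒ 0
[q^45] μ(1)=1,μ(3)=-1,μ(5)=-1,μ(9)=0,μ(15)=1,μ(45)=0 ⇒ 0
[q^46] μ(46)=1,μ(23)=-1,μ(2)=-1,μ(1)=1 ⇒ 0
q^47  k|47↦μ(k): 1:1 47:-1  a_47=0
n=48: 1·48 2·24 3·16 4·12 6·8 8·6 12·4 16·3 24·2 48·1  μ→[1+(-1)+(-1)+0+1+0+0+0+0+0]=0
[q^49] μ(1)=1,μ(7)=-1,μ(49)=0 ⇒ 0
n=50: 50·1 25·2 10·5 5·10 2·25 1·50  μ→[0+0+1+(-1)+(-1)+1]=0
n=51: 1·51 3·17 17·3 51·1  μ→[1+(-1)+(-1)+1]=0
[q^52] μ(1)=1,μ(2)=-1,μ(4)=0,μ(13)=-1,μ(26)=1,μ(52)=0 ⇒ 0

1, 0, 0, 0, 0, 0, 0, 0, 0, 0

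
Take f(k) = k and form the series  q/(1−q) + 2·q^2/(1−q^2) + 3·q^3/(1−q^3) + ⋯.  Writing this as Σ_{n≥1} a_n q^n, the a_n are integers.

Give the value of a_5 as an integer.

[q^5] f(5)=5,f(1)=1 ⇒ 6

a_5 = 6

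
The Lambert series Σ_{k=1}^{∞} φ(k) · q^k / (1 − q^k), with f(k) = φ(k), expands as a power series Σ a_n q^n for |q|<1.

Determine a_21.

d|21:{1,3,7,21}  Σφ=1+2+6+12=21

a_21 = 21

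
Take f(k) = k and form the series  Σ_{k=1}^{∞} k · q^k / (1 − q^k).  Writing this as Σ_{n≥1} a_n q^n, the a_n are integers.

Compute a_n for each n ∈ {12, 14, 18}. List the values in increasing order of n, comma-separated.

28, 24, 39

[q^12] f(1)=1,f(2)=2,f(3)=3,f(4)=4,f(6)=6,f(12)=12 ⇒ 28
q^14  k|14↦f(k): 1:1 2:2 7:7 14:14  a_14=24
[q^18] f(18)=18,f(9)=9,f(6)=6,f(3)=3,f(2)=2,f(1)=1 ⇒ 39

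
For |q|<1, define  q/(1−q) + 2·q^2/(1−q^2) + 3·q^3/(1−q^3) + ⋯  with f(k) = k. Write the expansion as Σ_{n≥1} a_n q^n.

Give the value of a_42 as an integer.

d|42:{1,2,3,6,7,14,21,42}  Σf=1+2+3+6+7+14+21+42=96

a_42 = 96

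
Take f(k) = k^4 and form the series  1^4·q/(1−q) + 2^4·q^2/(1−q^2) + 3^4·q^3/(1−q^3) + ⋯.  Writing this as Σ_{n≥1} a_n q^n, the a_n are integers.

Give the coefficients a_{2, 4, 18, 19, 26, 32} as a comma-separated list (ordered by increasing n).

17, 273, 112931, 130322, 485554, 1118481

q^2  k|2↦f(k): 2:16 1:1  a_2=17
q^4  k|4↦f(k): 1:1 2:16 4:256  a_4=273
q^18  k|18↦f(k): 1:1 2:16 3:81 6:1296 9:6561 18:104976  a_18=112931
[q^19] f(19)=130321,f(1)=1 ⇒ 130322
[q^26] f(26)=456976,f(13)=28561,f(2)=16,f(1)=1 ⇒ 485554
[q^32] f(32)=1048576,f(16)=65536,f(8)=4096,f(4)=256,f(2)=16,f(1)=1 ⇒ 1118481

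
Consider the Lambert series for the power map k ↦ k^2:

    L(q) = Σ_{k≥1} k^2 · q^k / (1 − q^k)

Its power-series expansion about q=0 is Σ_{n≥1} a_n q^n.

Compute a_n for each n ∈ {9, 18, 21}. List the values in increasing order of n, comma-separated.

91, 455, 500

[q^9] f(1)=1,f(3)=9,f(9)=81 ⇒ 91
[q^18] f(1)=1,f(2)=4,f(3)=9,f(6)=36,f(9)=81,f(18)=324 ⇒ 455
d|21:{1,3,7,21}  Σf=1+9+49+441=500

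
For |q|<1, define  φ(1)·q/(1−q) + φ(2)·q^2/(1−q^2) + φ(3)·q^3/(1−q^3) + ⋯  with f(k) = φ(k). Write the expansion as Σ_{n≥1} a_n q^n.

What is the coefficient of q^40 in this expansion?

n=40: 40·1 20·2 10·4 8·5 5·8 4·10 2·20 1·40  φ→[16+8+4+4+4+2+1+1]=40

a_40 = 40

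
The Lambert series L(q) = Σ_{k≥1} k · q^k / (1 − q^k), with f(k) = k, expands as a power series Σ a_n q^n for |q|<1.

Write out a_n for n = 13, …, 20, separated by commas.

[q^13] f(13)=13,f(1)=1 ⇒ 14
d|14:{1,2,7,14}  Σf=1+2+7+14=24
[q^15] f(1)=1,f(3)=3,f(5)=5,f(15)=15 ⇒ 24
q^16  k|16↦f(k): 16:16 8:8 4:4 2:2 1:1  a_16=31
n=17: 17·1 1·17  f→[17+1]=18
[q^18] f(1)=1,f(2)=2,f(3)=3,f(6)=6,f(9)=9,f(18)=18 ⇒ 39
n=19: 19·1 1·19  f→[19+1]=20
n=20: 20·1 10·2 5·4 4·5 2·10 1·20  f→[20+10+5+4+2+1]=42

14, 24, 24, 31, 18, 39, 20, 42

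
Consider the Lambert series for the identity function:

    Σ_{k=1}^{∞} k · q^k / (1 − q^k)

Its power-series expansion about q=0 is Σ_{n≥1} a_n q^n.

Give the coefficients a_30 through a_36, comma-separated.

n=30: 1·30 2·15 3·10 5·6 6·5 10·3 15·2 30·1  f→[1+2+3+5+6+10+15+30]=72
n=31: 31·1 1·31  f→[31+1]=32
n=32: 1·32 2·16 4·8 8·4 16·2 32·1  f→[1+2+4+8+16+32]=63
[q^33] f(1)=1,f(3)=3,f(11)=11,f(33)=33 ⇒ 48
q^34  k|34↦f(k): 34:34 17:17 2:2 1:1  a_34=54
d|35:{1,5,7,35}  Σf=1+5+7+35=48
[q^36] f(36)=36,f(18)=18,f(12)=12,f(9)=9,f(6)=6,f(4)=4,f(3)=3,f(2)=2,f(1)=1 ⇒ 91

72, 32, 63, 48, 54, 48, 91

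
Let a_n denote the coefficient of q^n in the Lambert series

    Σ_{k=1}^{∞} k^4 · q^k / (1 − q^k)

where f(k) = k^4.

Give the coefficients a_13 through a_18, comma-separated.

28562, 40834, 51332, 69905, 83522, 112931

d|13:{1,13}  Σf=1+28561=28562
n=14: 1·14 2·7 7·2 14·1  f→[1+16+2401+38416]=40834
[q^15] f(1)=1,f(3)=81,f(5)=625,f(15)=50625 ⇒ 51332
n=16: 16·1 8·2 4·4 2·8 1·16  f→[65536+4096+256+16+1]=69905
[q^17] f(17)=83521,f(1)=1 ⇒ 83522
n=18: 18·1 9·2 6·3 3·6 2·9 1·18  f→[104976+6561+1296+81+16+1]=112931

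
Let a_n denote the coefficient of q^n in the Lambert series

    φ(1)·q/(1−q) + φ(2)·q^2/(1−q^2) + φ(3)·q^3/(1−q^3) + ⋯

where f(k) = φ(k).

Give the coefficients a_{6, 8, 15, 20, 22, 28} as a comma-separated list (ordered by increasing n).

n=6: 1·6 2·3 3·2 6·1  φ→[1+1+2+2]=6
q^8  k|8↦φ(k): 1:1 2:1 4:2 8:4  a_8=8
n=15: 1·15 3·5 5·3 15·1  φ→[1+2+4+8]=15
d|20:{1,2,4,5,10,20}  Σφ=1+1+2+4+4+8=20
q^22  k|22↦φ(k): 22:10 11:10 2:1 1:1  a_22=22
[q^28] φ(28)=12,φ(14)=6,φ(7)=6,φ(4)=2,φ(2)=1,φ(1)=1 ⇒ 28

6, 8, 15, 20, 22, 28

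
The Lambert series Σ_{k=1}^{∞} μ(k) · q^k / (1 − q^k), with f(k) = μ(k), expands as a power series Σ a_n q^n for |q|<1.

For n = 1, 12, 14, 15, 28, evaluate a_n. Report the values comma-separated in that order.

n=1: 1·1  μ→[1]=1
q^12  k|12↦μ(k): 1:1 2:-1 3:-1 4:0 6:1 12:0  a_12=0
n=14: 1·14 2·7 7·2 14·1  μ→[1+(-1)+(-1)+1]=0
n=15: 1·15 3·5 5·3 15·1  μ→[1+(-1)+(-1)+1]=0
q^28  k|28↦μ(k): 1:1 2:-1 4:0 7:-1 14:1 28:0  a_28=0

1, 0, 0, 0, 0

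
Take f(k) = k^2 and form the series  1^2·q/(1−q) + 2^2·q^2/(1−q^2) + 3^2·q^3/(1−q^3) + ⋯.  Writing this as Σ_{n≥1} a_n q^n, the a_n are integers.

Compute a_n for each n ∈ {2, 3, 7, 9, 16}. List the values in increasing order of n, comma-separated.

d|2:{1,2}  Σf=1+4=5
q^3  k|3↦f(k): 3:9 1:1  a_3=10
n=7: 7·1 1·7  f→[49+1]=50
q^9  k|9↦f(k): 1:1 3:9 9:81  a_9=91
q^16  k|16↦f(k): 16:256 8:64 4:16 2:4 1:1  a_16=341

5, 10, 50, 91, 341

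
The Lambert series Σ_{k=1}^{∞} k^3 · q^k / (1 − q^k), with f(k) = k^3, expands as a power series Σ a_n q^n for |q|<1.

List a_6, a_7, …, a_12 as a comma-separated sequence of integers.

252, 344, 585, 757, 1134, 1332, 2044

n=6: 1·6 2·3 3·2 6·1  f→[1+8+27+216]=252
q^7  k|7↦f(k): 7:343 1:1  a_7=344
n=8: 1·8 2·4 4·2 8·1  f→[1+8+64+512]=585
q^9  k|9↦f(k): 1:1 3:27 9:729  a_9=757
d|10:{10,5,2,1}  Σf=1000+125+8+1=1134
[q^11] f(1)=1,f(11)=1331 ⇒ 1332
[q^12] f(1)=1,f(2)=8,f(3)=27,f(4)=64,f(6)=216,f(12)=1728 ⇒ 2044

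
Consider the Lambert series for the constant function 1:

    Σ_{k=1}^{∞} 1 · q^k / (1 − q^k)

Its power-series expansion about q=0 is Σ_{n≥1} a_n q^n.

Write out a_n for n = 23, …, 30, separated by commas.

[q^23] f(23)=1,f(1)=1 ⇒ 2
d|24:{24,12,8,6,4,3,2,1}  Σf=1+1+1+1+1+1+1+1=8
q^25  k|25↦f(k): 1:1 5:1 25:1  a_25=3
d|26:{1,2,13,26}  Σf=1+1+1+1=4
q^27  k|27↦f(k): 1:1 3:1 9:1 27:1  a_27=4
q^28  k|28↦f(k): 1:1 2:1 4:1 7:1 14:1 28:1  a_28=6
d|29:{29,1}  Σf=1+1=2
n=30: 30·1 15·2 10·3 6·5 5·6 3·10 2·15 1·30  f→[1+1+1+1+1+1+1+1]=8

2, 8, 3, 4, 4, 6, 2, 8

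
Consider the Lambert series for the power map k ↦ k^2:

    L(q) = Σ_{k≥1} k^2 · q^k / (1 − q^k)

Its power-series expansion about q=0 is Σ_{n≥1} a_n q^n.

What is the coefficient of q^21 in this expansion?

q^21  k|21↦f(k): 1:1 3:9 7:49 21:441  a_21=500

a_21 = 500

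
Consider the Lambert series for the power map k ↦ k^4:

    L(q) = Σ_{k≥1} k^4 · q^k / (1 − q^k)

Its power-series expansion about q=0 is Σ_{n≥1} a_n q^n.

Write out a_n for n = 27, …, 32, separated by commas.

538084, 655746, 707282, 872644, 923522, 1118481

d|27:{1,3,9,27}  Σf=1+81+6561+531441=538084
[q^28] f(28)=614656,f(14)=38416,f(7)=2401,f(4)=256,f(2)=16,f(1)=1 ⇒ 655746
n=29: 29·1 1·29  f→[707281+1]=707282
[q^30] f(30)=810000,f(15)=50625,f(10)=10000,f(6)=1296,f(5)=625,f(3)=81,f(2)=16,f(1)=1 ⇒ 872644
d|31:{31,1}  Σf=923521+1=923522
[q^32] f(1)=1,f(2)=16,f(4)=256,f(8)=4096,f(16)=65536,f(32)=1048576 ⇒ 1118481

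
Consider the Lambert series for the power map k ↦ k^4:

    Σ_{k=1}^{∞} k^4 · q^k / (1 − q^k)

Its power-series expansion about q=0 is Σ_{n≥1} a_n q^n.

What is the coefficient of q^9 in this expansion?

a_9 = 6643

q^9  k|9↦f(k): 1:1 3:81 9:6561  a_9=6643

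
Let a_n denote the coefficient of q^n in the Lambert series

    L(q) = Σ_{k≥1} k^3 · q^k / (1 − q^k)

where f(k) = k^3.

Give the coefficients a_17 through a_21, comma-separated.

4914, 6813, 6860, 9198, 9632

[q^17] f(1)=1,f(17)=4913 ⇒ 4914
q^18  k|18↦f(k): 18:5832 9:729 6:216 3:27 2:8 1:1  a_18=6813
q^19  k|19↦f(k): 1:1 19:6859  a_19=6860
d|20:{1,2,4,5,10,20}  Σf=1+8+64+125+1000+8000=9198
d|21:{1,3,7,21}  Σf=1+27+343+9261=9632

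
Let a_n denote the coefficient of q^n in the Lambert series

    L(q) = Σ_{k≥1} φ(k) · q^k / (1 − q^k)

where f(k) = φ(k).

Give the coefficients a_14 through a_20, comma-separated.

n=14: 1·14 2·7 7·2 14·1  φ→[1+1+6+6]=14
n=15: 15·1 5·3 3·5 1·15  φ→[8+4+2+1]=15
d|16:{16,8,4,2,1}  Σφ=8+4+2+1+1=16
q^17  k|17↦φ(k): 1:1 17:16  a_17=17
d|18:{1,2,3,6,9,18}  Σφ=1+1+2+2+6+6=18
[q^19] φ(1)=1,φ(19)=18 ⇒ 19
d|20:{20,10,5,4,2,1}  Σφ=8+4+4+2+1+1=20

14, 15, 16, 17, 18, 19, 20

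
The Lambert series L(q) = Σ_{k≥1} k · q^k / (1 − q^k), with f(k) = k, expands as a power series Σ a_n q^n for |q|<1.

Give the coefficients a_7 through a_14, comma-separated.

d|7:{1,7}  Σf=1+7=8
q^8  k|8↦f(k): 1:1 2:2 4:4 8:8  a_8=15
[q^9] f(1)=1,f(3)=3,f(9)=9 ⇒ 13
[q^10] f(1)=1,f(2)=2,f(5)=5,f(10)=10 ⇒ 18
q^11  k|11↦f(k): 1:1 11:11  a_11=12
n=12: 12·1 6·2 4·3 3·4 2·6 1·12  f→[12+6+4+3+2+1]=28
d|13:{1,13}  Σf=1+13=14
q^14  k|14↦f(k): 1:1 2:2 7:7 14:14  a_14=24

8, 15, 13, 18, 12, 28, 14, 24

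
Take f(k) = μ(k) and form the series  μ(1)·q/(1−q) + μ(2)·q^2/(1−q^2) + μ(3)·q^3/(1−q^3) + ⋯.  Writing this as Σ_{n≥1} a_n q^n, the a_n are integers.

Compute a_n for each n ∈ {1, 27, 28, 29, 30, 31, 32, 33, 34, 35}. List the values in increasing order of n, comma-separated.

n=1: 1·1  μ→[1]=1
n=27: 1·27 3·9 9·3 27·1  μ→[1+(-1)+0+0]=0
[q^28] μ(28)=0,μ(14)=1,μ(7)=-1,μ(4)=0,μ(2)=-1,μ(1)=1 ⇒ 0
n=29: 1·29 29·1  μ→[1+(-1)]=0
[q^30] μ(1)=1,μ(2)=-1,μ(3)=-1,μ(5)=-1,μ(6)=1,μ(10)=1,μ(15)=1,μ(30)=-1 ⇒ 0
[q^31] μ(31)=-1,μ(1)=1 ⇒ 0
n=32: 32·1 16·2 8·4 4·8 2·16 1·32  μ→[0+0+0+0+(-1)+1]=0
q^33  k|33↦μ(k): 33:1 11:-1 3:-1 1:1  a_33=0
[q^34] μ(1)=1,μ(2)=-1,μ(17)=-1,μ(34)=1 ⇒ 0
[q^35] μ(35)=1,μ(7)=-1,μ(5)=-1,μ(1)=1 ⇒ 0

1, 0, 0, 0, 0, 0, 0, 0, 0, 0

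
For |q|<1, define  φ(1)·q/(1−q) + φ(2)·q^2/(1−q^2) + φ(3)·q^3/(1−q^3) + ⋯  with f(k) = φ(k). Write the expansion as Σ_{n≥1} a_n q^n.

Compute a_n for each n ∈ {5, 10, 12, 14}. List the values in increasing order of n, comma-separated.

d|5:{1,5}  Σφ=1+4=5
n=10: 10·1 5·2 2·5 1·10  φ→[4+4+1+1]=10
n=12: 12·1 6·2 4·3 3·4 2·6 1·12  φ→[4+2+2+2+1+1]=12
q^14  k|14↦φ(k): 14:6 7:6 2:1 1:1  a_14=14

5, 10, 12, 14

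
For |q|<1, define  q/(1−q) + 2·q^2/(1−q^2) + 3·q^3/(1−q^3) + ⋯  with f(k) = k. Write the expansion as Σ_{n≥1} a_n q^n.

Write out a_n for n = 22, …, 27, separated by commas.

36, 24, 60, 31, 42, 40

d|22:{1,2,11,22}  Σf=1+2+11+22=36
d|23:{1,23}  Σf=1+23=24
n=24: 1·24 2·12 3·8 4·6 6·4 8·3 12·2 24·1  f→[1+2+3+4+6+8+12+24]=60
n=25: 1·25 5·5 25·1  f→[1+5+25]=31
d|26:{1,2,13,26}  Σf=1+2+13+26=42
q^27  k|27↦f(k): 27:27 9:9 3:3 1:1  a_27=40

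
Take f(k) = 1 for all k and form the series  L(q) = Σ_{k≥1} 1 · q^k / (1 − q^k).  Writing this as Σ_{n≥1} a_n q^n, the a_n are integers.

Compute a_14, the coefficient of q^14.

d|14:{1,2,7,14}  Σf=1+1+1+1=4

a_14 = 4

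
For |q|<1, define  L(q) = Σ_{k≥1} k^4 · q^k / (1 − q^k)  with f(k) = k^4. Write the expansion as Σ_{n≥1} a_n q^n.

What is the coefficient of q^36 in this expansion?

n=36: 36·1 18·2 12·3 9·4 6·6 4·9 3·12 2·18 1·36  f→[1679616+104976+20736+6561+1296+256+81+16+1]=1813539

a_36 = 1813539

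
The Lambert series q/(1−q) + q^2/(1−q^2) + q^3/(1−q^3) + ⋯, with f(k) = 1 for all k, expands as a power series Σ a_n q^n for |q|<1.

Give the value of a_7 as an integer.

a_7 = 2

[q^7] f(1)=1,f(7)=1 ⇒ 2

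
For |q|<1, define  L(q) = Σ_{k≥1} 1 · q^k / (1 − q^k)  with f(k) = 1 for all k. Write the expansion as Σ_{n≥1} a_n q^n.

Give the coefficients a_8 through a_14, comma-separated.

q^8  k|8↦f(k): 1:1 2:1 4:1 8:1  a_8=4
d|9:{9,3,1}  Σf=1+1+1=3
q^10  k|10↦f(k): 10:1 5:1 2:1 1:1  a_10=4
q^11  k|11↦f(k): 11:1 1:1  a_11=2
[q^12] f(1)=1,f(2)=1,f(3)=1,f(4)=1,f(6)=1,f(12)=1 ⇒ 6
d|13:{13,1}  Σf=1+1=2
d|14:{1,2,7,14}  Σf=1+1+1+1=4

4, 3, 4, 2, 6, 2, 4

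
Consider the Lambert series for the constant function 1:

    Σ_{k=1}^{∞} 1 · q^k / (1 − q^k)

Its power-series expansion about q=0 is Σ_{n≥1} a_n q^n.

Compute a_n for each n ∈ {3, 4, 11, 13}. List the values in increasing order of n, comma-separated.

2, 3, 2, 2

n=3: 3·1 1·3  f→[1+1]=2
q^4  k|4↦f(k): 1:1 2:1 4:1  a_4=3
[q^11] f(11)=1,f(1)=1 ⇒ 2
[q^13] f(1)=1,f(13)=1 ⇒ 2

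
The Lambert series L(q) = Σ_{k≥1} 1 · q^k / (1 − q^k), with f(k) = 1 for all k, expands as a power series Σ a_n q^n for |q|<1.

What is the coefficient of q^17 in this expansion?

n=17: 1·17 17·1  f→[1+1]=2

a_17 = 2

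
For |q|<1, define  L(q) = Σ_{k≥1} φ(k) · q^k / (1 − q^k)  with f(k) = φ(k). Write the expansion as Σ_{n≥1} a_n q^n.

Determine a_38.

q^38  k|38↦φ(k): 1:1 2:1 19:18 38:18  a_38=38

a_38 = 38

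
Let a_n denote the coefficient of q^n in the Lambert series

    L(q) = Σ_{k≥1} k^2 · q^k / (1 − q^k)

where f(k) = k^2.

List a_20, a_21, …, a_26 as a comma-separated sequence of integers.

546, 500, 610, 530, 850, 651, 850

q^20  k|20↦f(k): 20:400 10:100 5:25 4:16 2:4 1:1  a_20=546
[q^21] f(1)=1,f(3)=9,f(7)=49,f(21)=441 ⇒ 500
q^22  k|22↦f(k): 22:484 11:121 2:4 1:1  a_22=610
[q^23] f(1)=1,f(23)=529 ⇒ 530
n=24: 24·1 12·2 8·3 6·4 4·6 3·8 2·12 1·24  f→[576+144+64+36+16+9+4+1]=850
q^25  k|25↦f(k): 1:1 5:25 25:625  a_25=651
q^26  k|26↦f(k): 26:676 13:169 2:4 1:1  a_26=850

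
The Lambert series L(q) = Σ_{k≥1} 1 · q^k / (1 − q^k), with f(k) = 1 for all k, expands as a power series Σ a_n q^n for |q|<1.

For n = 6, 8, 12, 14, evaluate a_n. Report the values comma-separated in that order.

4, 4, 6, 4

d|6:{6,3,2,1}  Σf=1+1+1+1=4
q^8  k|8↦f(k): 8:1 4:1 2:1 1:1  a_8=4
n=12: 1·12 2·6 3·4 4·3 6·2 12·1  f→[1+1+1+1+1+1]=6
d|14:{14,7,2,1}  Σf=1+1+1+1=4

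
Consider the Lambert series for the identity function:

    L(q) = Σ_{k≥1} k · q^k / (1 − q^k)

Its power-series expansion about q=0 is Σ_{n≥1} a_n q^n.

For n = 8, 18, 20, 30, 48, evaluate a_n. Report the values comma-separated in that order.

15, 39, 42, 72, 124

q^8  k|8↦f(k): 1:1 2:2 4:4 8:8  a_8=15
q^18  k|18↦f(k): 18:18 9:9 6:6 3:3 2:2 1:1  a_18=39
[q^20] f(1)=1,f(2)=2,f(4)=4,f(5)=5,f(10)=10,f(20)=20 ⇒ 42
d|30:{1,2,3,5,6,10,15,30}  Σf=1+2+3+5+6+10+15+30=72
[q^48] f(1)=1,f(2)=2,f(3)=3,f(4)=4,f(6)=6,f(8)=8,f(12)=12,f(16)=16,f(24)=24,f(48)=48 ⇒ 124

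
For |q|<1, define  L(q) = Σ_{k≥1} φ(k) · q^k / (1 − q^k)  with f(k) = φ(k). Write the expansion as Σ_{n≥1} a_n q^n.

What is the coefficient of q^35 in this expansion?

[q^35] φ(35)=24,φ(7)=6,φ(5)=4,φ(1)=1 ⇒ 35

a_35 = 35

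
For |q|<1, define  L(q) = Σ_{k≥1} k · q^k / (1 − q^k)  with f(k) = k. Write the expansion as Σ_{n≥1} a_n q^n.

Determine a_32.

q^32  k|32↦f(k): 32:32 16:16 8:8 4:4 2:2 1:1  a_32=63

a_32 = 63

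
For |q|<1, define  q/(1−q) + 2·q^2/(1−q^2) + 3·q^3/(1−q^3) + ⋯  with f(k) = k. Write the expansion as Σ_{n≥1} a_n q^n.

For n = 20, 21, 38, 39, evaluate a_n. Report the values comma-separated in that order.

42, 32, 60, 56

d|20:{1,2,4,5,10,20}  Σf=1+2+4+5+10+20=42
q^21  k|21↦f(k): 21:21 7:7 3:3 1:1  a_21=32
q^38  k|38↦f(k): 38:38 19:19 2:2 1:1  a_38=60
n=39: 1·39 3·13 13·3 39·1  f→[1+3+13+39]=56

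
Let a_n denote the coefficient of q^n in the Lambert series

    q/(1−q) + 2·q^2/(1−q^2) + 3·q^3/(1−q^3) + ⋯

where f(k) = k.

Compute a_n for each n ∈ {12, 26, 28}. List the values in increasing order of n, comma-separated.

n=12: 12·1 6·2 4·3 3·4 2·6 1·12  f→[12+6+4+3+2+1]=28
q^26  k|26↦f(k): 26:26 13:13 2:2 1:1  a_26=42
q^28  k|28↦f(k): 28:28 14:14 7:7 4:4 2:2 1:1  a_28=56

28, 42, 56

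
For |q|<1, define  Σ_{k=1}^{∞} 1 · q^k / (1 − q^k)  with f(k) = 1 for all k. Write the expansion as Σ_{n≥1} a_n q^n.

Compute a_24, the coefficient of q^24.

a_24 = 8

[q^24] f(24)=1,f(12)=1,f(8)=1,f(6)=1,f(4)=1,f(3)=1,f(2)=1,f(1)=1 ⇒ 8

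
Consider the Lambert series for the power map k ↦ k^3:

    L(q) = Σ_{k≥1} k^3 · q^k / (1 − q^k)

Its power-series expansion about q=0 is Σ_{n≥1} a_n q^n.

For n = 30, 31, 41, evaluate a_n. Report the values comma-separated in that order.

31752, 29792, 68922

[q^30] f(30)=27000,f(15)=3375,f(10)=1000,f(6)=216,f(5)=125,f(3)=27,f(2)=8,f(1)=1 ⇒ 31752
d|31:{1,31}  Σf=1+29791=29792
d|41:{41,1}  Σf=68921+1=68922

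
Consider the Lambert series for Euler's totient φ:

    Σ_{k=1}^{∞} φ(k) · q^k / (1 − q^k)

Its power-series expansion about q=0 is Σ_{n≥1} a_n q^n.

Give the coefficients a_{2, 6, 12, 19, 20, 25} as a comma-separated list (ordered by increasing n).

d|2:{2,1}  Σφ=1+1=2
[q^6] φ(1)=1,φ(2)=1,φ(3)=2,φ(6)=2 ⇒ 6
q^12  k|12↦φ(k): 12:4 6:2 4:2 3:2 2:1 1:1  a_12=12
n=19: 19·1 1·19  φ→[18+1]=19
n=20: 20·1 10·2 5·4 4·5 2·10 1·20  φ→[8+4+4+2+1+1]=20
q^25  k|25↦φ(k): 25:20 5:4 1:1  a_25=25

2, 6, 12, 19, 20, 25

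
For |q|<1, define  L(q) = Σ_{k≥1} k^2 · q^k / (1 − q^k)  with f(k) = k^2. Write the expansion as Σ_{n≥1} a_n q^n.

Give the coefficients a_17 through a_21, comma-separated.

[q^17] f(1)=1,f(17)=289 ⇒ 290
d|18:{1,2,3,6,9,18}  Σf=1+4+9+36+81+324=455
[q^19] f(1)=1,f(19)=361 ⇒ 362
[q^20] f(1)=1,f(2)=4,f(4)=16,f(5)=25,f(10)=100,f(20)=400 ⇒ 546
n=21: 1·21 3·7 7·3 21·1  f→[1+9+49+441]=500

290, 455, 362, 546, 500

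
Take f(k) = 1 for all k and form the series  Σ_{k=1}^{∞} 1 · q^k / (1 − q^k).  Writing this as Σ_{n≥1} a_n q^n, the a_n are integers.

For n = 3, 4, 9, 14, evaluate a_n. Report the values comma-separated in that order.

2, 3, 3, 4

n=3: 3·1 1·3  f→[1+1]=2
d|4:{1,2,4}  Σf=1+1+1=3
[q^9] f(1)=1,f(3)=1,f(9)=1 ⇒ 3
n=14: 14·1 7·2 2·7 1·14  f→[1+1+1+1]=4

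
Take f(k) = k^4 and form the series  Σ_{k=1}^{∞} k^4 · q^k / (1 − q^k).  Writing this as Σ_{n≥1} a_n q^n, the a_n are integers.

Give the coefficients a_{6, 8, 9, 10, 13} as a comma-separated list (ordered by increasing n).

n=6: 1·6 2·3 3·2 6·1  f→[1+16+81+1296]=1394
[q^8] f(1)=1,f(2)=16,f(4)=256,f(8)=4096 ⇒ 4369
[q^9] f(1)=1,f(3)=81,f(9)=6561 ⇒ 6643
d|10:{1,2,5,10}  Σf=1+16+625+10000=10642
q^13  k|13↦f(k): 1:1 13:28561  a_13=28562

1394, 4369, 6643, 10642, 28562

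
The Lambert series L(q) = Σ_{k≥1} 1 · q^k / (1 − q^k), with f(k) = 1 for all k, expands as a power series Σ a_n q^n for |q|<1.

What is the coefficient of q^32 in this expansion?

a_32 = 6

[q^32] f(32)=1,f(16)=1,f(8)=1,f(4)=1,f(2)=1,f(1)=1 ⇒ 6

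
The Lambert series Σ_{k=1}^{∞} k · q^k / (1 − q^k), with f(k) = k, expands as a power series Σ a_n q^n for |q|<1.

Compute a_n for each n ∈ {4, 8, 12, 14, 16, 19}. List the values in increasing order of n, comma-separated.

7, 15, 28, 24, 31, 20

[q^4] f(1)=1,f(2)=2,f(4)=4 ⇒ 7
q^8  k|8↦f(k): 1:1 2:2 4:4 8:8  a_8=15
d|12:{1,2,3,4,6,12}  Σf=1+2+3+4+6+12=28
q^14  k|14↦f(k): 1:1 2:2 7:7 14:14  a_14=24
[q^16] f(1)=1,f(2)=2,f(4)=4,f(8)=8,f(16)=16 ⇒ 31
d|19:{1,19}  Σf=1+19=20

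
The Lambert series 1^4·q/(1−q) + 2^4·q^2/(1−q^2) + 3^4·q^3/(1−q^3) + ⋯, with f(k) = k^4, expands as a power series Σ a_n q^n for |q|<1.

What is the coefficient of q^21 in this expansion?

a_21 = 196964

n=21: 21·1 7·3 3·7 1·21  f→[194481+2401+81+1]=196964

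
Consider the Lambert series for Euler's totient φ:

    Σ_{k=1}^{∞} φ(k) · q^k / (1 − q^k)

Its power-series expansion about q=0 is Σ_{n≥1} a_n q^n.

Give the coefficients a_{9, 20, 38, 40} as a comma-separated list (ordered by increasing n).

n=9: 9·1 3·3 1·9  φ→[6+2+1]=9
q^20  k|20↦φ(k): 1:1 2:1 4:2 5:4 10:4 20:8  a_20=20
d|38:{1,2,19,38}  Σφ=1+1+18+18=38
d|40:{1,2,4,5,8,10,20,40}  Σφ=1+1+2+4+4+4+8+16=40

9, 20, 38, 40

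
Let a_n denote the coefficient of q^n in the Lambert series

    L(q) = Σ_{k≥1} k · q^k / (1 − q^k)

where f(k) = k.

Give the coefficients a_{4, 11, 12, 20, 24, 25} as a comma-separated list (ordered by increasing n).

7, 12, 28, 42, 60, 31

n=4: 1·4 2·2 4·1  f→[1+2+4]=7
n=11: 11·1 1·11  f→[11+1]=12
n=12: 12·1 6·2 4·3 3·4 2·6 1·12  f→[12+6+4+3+2+1]=28
[q^20] f(20)=20,f(10)=10,f(5)=5,f(4)=4,f(2)=2,f(1)=1 ⇒ 42
d|24:{24,12,8,6,4,3,2,1}  Σf=24+12+8+6+4+3+2+1=60
q^25  k|25↦f(k): 1:1 5:5 25:25  a_25=31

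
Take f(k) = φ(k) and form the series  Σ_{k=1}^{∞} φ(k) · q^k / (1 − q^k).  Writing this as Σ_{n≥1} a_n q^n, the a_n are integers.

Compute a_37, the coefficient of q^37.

n=37: 1·37 37·1  φ→[1+36]=37

a_37 = 37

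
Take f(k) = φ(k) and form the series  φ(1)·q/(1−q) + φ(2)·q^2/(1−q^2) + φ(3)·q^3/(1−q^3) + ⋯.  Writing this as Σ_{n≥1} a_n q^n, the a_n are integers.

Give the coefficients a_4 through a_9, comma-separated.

[q^4] φ(1)=1,φ(2)=1,φ(4)=2 ⇒ 4
n=5: 5·1 1·5  φ→[4+1]=5
n=6: 1·6 2·3 3·2 6·1  φ→[1+1+2+2]=6
d|7:{1,7}  Σφ=1+6=7
q^8  k|8↦φ(k): 1:1 2:1 4:2 8:4  a_8=8
d|9:{1,3,9}  Σφ=1+2+6=9

4, 5, 6, 7, 8, 9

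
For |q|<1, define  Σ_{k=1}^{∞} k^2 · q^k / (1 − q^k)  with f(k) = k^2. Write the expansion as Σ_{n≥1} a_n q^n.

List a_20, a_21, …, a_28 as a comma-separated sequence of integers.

546, 500, 610, 530, 850, 651, 850, 820, 1050

d|20:{1,2,4,5,10,20}  Σf=1+4+16+25+100+400=546
[q^21] f(1)=1,f(3)=9,f(7)=49,f(21)=441 ⇒ 500
[q^22] f(22)=484,f(11)=121,f(2)=4,f(1)=1 ⇒ 610
d|23:{23,1}  Σf=529+1=530
[q^24] f(24)=576,f(12)=144,f(8)=64,f(6)=36,f(4)=16,f(3)=9,f(2)=4,f(1)=1 ⇒ 850
[q^25] f(25)=625,f(5)=25,f(1)=1 ⇒ 651
q^26  k|26↦f(k): 26:676 13:169 2:4 1:1  a_26=850
[q^27] f(27)=729,f(9)=81,f(3)=9,f(1)=1 ⇒ 820
d|28:{1,2,4,7,14,28}  Σf=1+4+16+49+196+784=1050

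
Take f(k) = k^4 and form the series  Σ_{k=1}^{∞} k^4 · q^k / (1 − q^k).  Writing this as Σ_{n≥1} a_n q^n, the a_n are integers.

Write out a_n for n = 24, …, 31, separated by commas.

d|24:{24,12,8,6,4,3,2,1}  Σf=331776+20736+4096+1296+256+81+16+1=358258
d|25:{1,5,25}  Σf=1+625+390625=391251
d|26:{1,2,13,26}  Σf=1+16+28561+456976=485554
[q^27] f(1)=1,f(3)=81,f(9)=6561,f(27)=531441 ⇒ 538084
q^28  k|28↦f(k): 1:1 2:16 4:256 7:2401 14:38416 28:614656  a_28=655746
d|29:{1,29}  Σf=1+707281=707282
[q^30] f(1)=1,f(2)=16,f(3)=81,f(5)=625,f(6)=1296,f(10)=10000,f(15)=50625,f(30)=810000 ⇒ 872644
d|31:{1,31}  Σf=1+923521=923522

358258, 391251, 485554, 538084, 655746, 707282, 872644, 923522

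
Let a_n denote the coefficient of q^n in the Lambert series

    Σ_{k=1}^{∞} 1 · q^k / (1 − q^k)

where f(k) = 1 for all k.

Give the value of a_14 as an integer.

q^14  k|14↦f(k): 14:1 7:1 2:1 1:1  a_14=4

a_14 = 4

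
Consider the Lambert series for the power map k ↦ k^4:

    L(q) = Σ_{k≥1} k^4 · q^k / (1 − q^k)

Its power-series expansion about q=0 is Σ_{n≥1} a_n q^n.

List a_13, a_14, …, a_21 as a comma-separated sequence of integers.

q^13  k|13↦f(k): 1:1 13:28561  a_13=28562
[q^14] f(14)=38416,f(7)=2401,f(2)=16,f(1)=1 ⇒ 40834
d|15:{1,3,5,15}  Σf=1+81+625+50625=51332
n=16: 1·16 2·8 4·4 8·2 16·1  f→[1+16+256+4096+65536]=69905
q^17  k|17↦f(k): 1:1 17:83521  a_17=83522
d|18:{18,9,6,3,2,1}  Σf=104976+6561+1296+81+16+1=112931
q^19  k|19↦f(k): 1:1 19:130321  a_19=130322
[q^20] f(1)=1,f(2)=16,f(4)=256,f(5)=625,f(10)=10000,f(20)=160000 ⇒ 170898
[q^21] f(21)=194481,f(7)=2401,f(3)=81,f(1)=1 ⇒ 196964

28562, 40834, 51332, 69905, 83522, 112931, 130322, 170898, 196964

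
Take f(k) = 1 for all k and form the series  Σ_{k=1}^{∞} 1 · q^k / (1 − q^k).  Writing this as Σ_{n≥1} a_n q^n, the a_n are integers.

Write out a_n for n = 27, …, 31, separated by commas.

n=27: 1·27 3·9 9·3 27·1  f→[1+1+1+1]=4
[q^28] f(1)=1,f(2)=1,f(4)=1,f(7)=1,f(14)=1,f(28)=1 ⇒ 6
[q^29] f(29)=1,f(1)=1 ⇒ 2
[q^30] f(30)=1,f(15)=1,f(10)=1,f(6)=1,f(5)=1,f(3)=1,f(2)=1,f(1)=1 ⇒ 8
d|31:{1,31}  Σf=1+1=2

4, 6, 2, 8, 2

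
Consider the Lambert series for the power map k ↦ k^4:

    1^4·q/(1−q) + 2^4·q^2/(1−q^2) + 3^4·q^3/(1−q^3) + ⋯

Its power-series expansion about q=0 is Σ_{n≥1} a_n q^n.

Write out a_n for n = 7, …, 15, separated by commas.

2402, 4369, 6643, 10642, 14642, 22386, 28562, 40834, 51332

q^7  k|7↦f(k): 7:2401 1:1  a_7=2402
[q^8] f(1)=1,f(2)=16,f(4)=256,f(8)=4096 ⇒ 4369
q^9  k|9↦f(k): 1:1 3:81 9:6561  a_9=6643
d|10:{1,2,5,10}  Σf=1+16+625+10000=10642
n=11: 11·1 1·11  f→[14641+1]=14642
q^12  k|12↦f(k): 1:1 2:16 3:81 4:256 6:1296 12:20736  a_12=22386
n=13: 13·1 1·13  f→[28561+1]=28562
d|14:{1,2,7,14}  Σf=1+16+2401+38416=40834
d|15:{15,5,3,1}  Σf=50625+625+81+1=51332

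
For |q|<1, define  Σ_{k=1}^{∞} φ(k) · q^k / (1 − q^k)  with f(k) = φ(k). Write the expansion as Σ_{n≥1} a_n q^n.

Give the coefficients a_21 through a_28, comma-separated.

d|21:{1,3,7,21}  Σφ=1+2+6+12=21
n=22: 22·1 11·2 2·11 1·22  φ→[10+10+1+1]=22
q^23  k|23↦φ(k): 23:22 1:1  a_23=23
q^24  k|24↦φ(k): 1:1 2:1 3:2 4:2 6:2 8:4 12:4 24:8  a_24=24
q^25  k|25↦φ(k): 25:20 5:4 1:1  a_25=25
q^26  k|26↦φ(k): 26:12 13:12 2:1 1:1  a_26=26
d|27:{27,9,3,1}  Σφ=18+6+2+1=27
d|28:{28,14,7,4,2,1}  Σφ=12+6+6+2+1+1=28

21, 22, 23, 24, 25, 26, 27, 28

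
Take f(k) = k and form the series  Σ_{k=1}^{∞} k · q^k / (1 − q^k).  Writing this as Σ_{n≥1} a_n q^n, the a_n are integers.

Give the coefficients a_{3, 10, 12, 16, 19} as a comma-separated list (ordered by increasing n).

4, 18, 28, 31, 20

q^3  k|3↦f(k): 1:1 3:3  a_3=4
q^10  k|10↦f(k): 10:10 5:5 2:2 1:1  a_10=18
n=12: 1·12 2·6 3·4 4·3 6·2 12·1  f→[1+2+3+4+6+12]=28
n=16: 1·16 2·8 4·4 8·2 16·1  f→[1+2+4+8+16]=31
q^19  k|19↦f(k): 19:19 1:1  a_19=20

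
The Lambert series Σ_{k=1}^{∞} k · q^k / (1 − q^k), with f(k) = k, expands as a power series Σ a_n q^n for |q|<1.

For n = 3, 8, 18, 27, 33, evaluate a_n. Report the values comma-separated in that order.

d|3:{3,1}  Σf=3+1=4
q^8  k|8↦f(k): 1:1 2:2 4:4 8:8  a_8=15
d|18:{18,9,6,3,2,1}  Σf=18+9+6+3+2+1=39
q^27  k|27↦f(k): 1:1 3:3 9:9 27:27  a_27=40
[q^33] f(1)=1,f(3)=3,f(11)=11,f(33)=33 ⇒ 48

4, 15, 39, 40, 48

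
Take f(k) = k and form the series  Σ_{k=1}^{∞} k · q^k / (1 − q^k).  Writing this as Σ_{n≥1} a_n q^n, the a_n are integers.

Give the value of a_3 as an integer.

a_3 = 4

d|3:{1,3}  Σf=1+3=4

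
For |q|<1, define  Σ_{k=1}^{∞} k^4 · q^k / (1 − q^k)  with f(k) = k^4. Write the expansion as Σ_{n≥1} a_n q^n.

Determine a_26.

a_26 = 485554

d|26:{1,2,13,26}  Σf=1+16+28561+456976=485554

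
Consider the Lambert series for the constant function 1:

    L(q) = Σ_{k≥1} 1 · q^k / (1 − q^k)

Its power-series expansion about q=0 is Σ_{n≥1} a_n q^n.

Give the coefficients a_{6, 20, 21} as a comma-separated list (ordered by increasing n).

4, 6, 4

q^6  k|6↦f(k): 1:1 2:1 3:1 6:1  a_6=4
[q^20] f(1)=1,f(2)=1,f(4)=1,f(5)=1,f(10)=1,f(20)=1 ⇒ 6
d|21:{1,3,7,21}  Σf=1+1+1+1=4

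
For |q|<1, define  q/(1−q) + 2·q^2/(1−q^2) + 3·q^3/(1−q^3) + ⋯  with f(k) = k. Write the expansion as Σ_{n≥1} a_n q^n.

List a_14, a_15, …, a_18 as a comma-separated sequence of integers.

d|14:{1,2,7,14}  Σf=1+2+7+14=24
[q^15] f(1)=1,f(3)=3,f(5)=5,f(15)=15 ⇒ 24
[q^16] f(1)=1,f(2)=2,f(4)=4,f(8)=8,f(16)=16 ⇒ 31
[q^17] f(1)=1,f(17)=17 ⇒ 18
d|18:{1,2,3,6,9,18}  Σf=1+2+3+6+9+18=39

24, 24, 31, 18, 39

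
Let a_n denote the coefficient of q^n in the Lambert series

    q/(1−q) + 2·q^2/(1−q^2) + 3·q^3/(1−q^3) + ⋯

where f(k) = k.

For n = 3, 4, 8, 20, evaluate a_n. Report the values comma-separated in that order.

[q^3] f(1)=1,f(3)=3 ⇒ 4
q^4  k|4↦f(k): 1:1 2:2 4:4  a_4=7
n=8: 1·8 2·4 4·2 8·1  f→[1+2+4+8]=15
q^20  k|20↦f(k): 20:20 10:10 5:5 4:4 2:2 1:1  a_20=42

4, 7, 15, 42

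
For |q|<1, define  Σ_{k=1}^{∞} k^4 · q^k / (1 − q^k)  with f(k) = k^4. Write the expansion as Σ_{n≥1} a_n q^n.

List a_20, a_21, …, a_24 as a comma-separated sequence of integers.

q^20  k|20↦f(k): 1:1 2:16 4:256 5:625 10:10000 20:160000  a_20=170898
n=21: 21·1 7·3 3·7 1·21  f→[194481+2401+81+1]=196964
q^22  k|22↦f(k): 22:234256 11:14641 2:16 1:1  a_22=248914
d|23:{1,23}  Σf=1+279841=279842
q^24  k|24↦f(k): 1:1 2:16 3:81 4:256 6:1296 8:4096 12:20736 24:331776  a_24=358258

170898, 196964, 248914, 279842, 358258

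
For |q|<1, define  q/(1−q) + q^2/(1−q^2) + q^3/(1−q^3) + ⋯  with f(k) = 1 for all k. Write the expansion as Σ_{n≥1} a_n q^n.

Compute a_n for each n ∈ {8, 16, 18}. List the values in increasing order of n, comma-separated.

n=8: 1·8 2·4 4·2 8·1  f→[1+1+1+1]=4
n=16: 16·1 8·2 4·4 2·8 1·16  f→[1+1+1+1+1]=5
n=18: 18·1 9·2 6·3 3·6 2·9 1·18  f→[1+1+1+1+1+1]=6

4, 5, 6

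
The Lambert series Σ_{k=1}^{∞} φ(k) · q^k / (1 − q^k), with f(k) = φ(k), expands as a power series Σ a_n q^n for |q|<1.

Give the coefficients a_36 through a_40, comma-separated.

d|36:{1,2,3,4,6,9,12,18,36}  Σφ=1+1+2+2+2+6+4+6+12=36
d|37:{37,1}  Σφ=36+1=37
d|38:{38,19,2,1}  Σφ=18+18+1+1=38
n=39: 39·1 13·3 3·13 1·39  φ→[24+12+2+1]=39
d|40:{1,2,4,5,8,10,20,40}  Σφ=1+1+2+4+4+4+8+16=40

36, 37, 38, 39, 40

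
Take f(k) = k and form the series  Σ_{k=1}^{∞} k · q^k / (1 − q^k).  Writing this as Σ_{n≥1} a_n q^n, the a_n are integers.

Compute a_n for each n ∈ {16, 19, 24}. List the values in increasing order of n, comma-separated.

31, 20, 60

n=16: 1·16 2·8 4·4 8·2 16·1  f→[1+2+4+8+16]=31
d|19:{19,1}  Σf=19+1=20
q^24  k|24↦f(k): 1:1 2:2 3:3 4:4 6:6 8:8 12:12 24:24  a_24=60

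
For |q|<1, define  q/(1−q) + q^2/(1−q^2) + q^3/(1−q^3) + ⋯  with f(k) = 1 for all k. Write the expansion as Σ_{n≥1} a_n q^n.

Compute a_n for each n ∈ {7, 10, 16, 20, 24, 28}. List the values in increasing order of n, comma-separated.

2, 4, 5, 6, 8, 6

d|7:{1,7}  Σf=1+1=2
[q^10] f(1)=1,f(2)=1,f(5)=1,f(10)=1 ⇒ 4
[q^16] f(1)=1,f(2)=1,f(4)=1,f(8)=1,f(16)=1 ⇒ 5
[q^20] f(20)=1,f(10)=1,f(5)=1,f(4)=1,f(2)=1,f(1)=1 ⇒ 6
d|24:{1,2,3,4,6,8,12,24}  Σf=1+1+1+1+1+1+1+1=8
q^28  k|28↦f(k): 28:1 14:1 7:1 4:1 2:1 1:1  a_28=6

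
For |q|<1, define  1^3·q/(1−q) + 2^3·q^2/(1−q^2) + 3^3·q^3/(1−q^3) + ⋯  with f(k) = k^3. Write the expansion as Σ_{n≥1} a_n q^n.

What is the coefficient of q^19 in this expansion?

[q^19] f(1)=1,f(19)=6859 ⇒ 6860

a_19 = 6860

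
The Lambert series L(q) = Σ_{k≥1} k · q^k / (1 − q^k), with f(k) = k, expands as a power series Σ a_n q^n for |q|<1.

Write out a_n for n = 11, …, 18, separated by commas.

12, 28, 14, 24, 24, 31, 18, 39

q^11  k|11↦f(k): 1:1 11:11  a_11=12
[q^12] f(12)=12,f(6)=6,f(4)=4,f(3)=3,f(2)=2,f(1)=1 ⇒ 28
n=13: 1·13 13·1  f→[1+13]=14
d|14:{1,2,7,14}  Σf=1+2+7+14=24
[q^15] f(15)=15,f(5)=5,f(3)=3,f(1)=1 ⇒ 24
[q^16] f(1)=1,f(2)=2,f(4)=4,f(8)=8,f(16)=16 ⇒ 31
d|17:{1,17}  Σf=1+17=18
n=18: 18·1 9·2 6·3 3·6 2·9 1·18  f→[18+9+6+3+2+1]=39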